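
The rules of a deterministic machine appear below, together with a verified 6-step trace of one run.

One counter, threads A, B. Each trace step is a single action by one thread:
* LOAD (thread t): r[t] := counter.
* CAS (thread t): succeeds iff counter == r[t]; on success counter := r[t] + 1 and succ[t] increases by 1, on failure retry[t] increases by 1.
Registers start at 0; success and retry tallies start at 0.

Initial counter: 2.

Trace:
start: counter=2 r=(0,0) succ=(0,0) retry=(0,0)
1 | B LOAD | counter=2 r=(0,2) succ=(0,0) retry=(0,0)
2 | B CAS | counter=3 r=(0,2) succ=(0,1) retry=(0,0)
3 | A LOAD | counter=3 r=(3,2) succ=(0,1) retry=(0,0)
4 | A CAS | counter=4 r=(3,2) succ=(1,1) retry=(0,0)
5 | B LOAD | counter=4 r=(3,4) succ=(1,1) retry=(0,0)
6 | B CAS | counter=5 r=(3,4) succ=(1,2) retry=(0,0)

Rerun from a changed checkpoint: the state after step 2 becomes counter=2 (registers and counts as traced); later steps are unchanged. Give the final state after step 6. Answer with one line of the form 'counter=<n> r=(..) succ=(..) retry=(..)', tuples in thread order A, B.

state after step 2 := counter=2 r=(0,2) succ=(0,1) retry=(0,0)
3 | A LOAD | counter=2 r=(2,2) succ=(0,1) retry=(0,0)
4 | A CAS | counter=3 r=(2,2) succ=(1,1) retry=(0,0)
5 | B LOAD | counter=3 r=(2,3) succ=(1,1) retry=(0,0)
6 | B CAS | counter=4 r=(2,3) succ=(1,2) retry=(0,0)

counter=4 r=(2,3) succ=(1,2) retry=(0,0)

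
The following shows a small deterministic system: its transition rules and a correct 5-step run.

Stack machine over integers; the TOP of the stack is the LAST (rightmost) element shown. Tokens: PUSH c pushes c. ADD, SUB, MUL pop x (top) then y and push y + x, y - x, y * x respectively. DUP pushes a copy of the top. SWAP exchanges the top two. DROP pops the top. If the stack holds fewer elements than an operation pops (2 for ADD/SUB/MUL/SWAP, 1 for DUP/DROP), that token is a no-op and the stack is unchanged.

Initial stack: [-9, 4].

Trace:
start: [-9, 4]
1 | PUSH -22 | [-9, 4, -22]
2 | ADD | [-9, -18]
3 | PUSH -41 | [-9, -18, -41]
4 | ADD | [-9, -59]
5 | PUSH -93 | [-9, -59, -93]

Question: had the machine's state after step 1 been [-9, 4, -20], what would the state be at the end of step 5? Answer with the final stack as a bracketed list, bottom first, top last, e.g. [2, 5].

state after step 1 := [-9, 4, -20]
2 | ADD | [-9, -16]
3 | PUSH -41 | [-9, -16, -41]
4 | ADD | [-9, -57]
5 | PUSH -93 | [-9, -57, -93]

[-9, -57, -93]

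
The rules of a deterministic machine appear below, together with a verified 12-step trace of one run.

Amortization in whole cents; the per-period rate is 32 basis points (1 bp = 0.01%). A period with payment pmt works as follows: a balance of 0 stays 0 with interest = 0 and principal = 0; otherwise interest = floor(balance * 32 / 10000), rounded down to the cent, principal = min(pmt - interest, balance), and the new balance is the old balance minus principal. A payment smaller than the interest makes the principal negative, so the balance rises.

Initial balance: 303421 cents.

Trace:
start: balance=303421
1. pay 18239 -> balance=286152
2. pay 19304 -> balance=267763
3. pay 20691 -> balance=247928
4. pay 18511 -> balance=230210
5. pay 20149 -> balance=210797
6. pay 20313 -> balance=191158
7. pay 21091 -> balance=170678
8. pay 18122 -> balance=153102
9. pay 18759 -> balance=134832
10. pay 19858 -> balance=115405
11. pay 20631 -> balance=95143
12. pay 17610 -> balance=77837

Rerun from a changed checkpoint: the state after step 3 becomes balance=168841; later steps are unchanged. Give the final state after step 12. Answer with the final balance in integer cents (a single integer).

0

state after step 3 := balance=168841
4. pay 18511 -> balance=150870
5. pay 20149 -> balance=131203
6. pay 20313 -> balance=111309
7. pay 21091 -> balance=90574
8. pay 18122 -> balance=72741
9. pay 18759 -> balance=54214
10. pay 19858 -> balance=34529
11. pay 20631 -> balance=14008
12. pay 17610 -> balance=0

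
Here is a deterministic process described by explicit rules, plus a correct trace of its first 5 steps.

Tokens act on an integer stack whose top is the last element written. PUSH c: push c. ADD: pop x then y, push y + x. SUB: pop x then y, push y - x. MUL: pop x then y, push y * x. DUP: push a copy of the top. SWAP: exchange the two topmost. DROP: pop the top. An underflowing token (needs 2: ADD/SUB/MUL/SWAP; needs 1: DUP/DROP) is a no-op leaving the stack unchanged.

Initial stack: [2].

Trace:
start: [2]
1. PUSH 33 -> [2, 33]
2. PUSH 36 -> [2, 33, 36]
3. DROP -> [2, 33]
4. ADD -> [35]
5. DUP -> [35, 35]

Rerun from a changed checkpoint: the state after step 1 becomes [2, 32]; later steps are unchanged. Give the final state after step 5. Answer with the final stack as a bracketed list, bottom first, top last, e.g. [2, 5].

[34, 34]

state after step 1 := [2, 32]
2. PUSH 36 -> [2, 32, 36]
3. DROP -> [2, 32]
4. ADD -> [34]
5. DUP -> [34, 34]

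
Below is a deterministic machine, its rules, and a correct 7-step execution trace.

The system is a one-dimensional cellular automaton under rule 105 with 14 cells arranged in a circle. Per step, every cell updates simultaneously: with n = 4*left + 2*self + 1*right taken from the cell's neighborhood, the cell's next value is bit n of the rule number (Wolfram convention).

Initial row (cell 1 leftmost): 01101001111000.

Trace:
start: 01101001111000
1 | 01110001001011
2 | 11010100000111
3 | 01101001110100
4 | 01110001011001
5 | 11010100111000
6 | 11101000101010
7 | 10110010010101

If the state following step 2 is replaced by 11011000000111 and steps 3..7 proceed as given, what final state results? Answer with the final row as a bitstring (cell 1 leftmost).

state after step 2 := 11011000000111
3 | 01111011110100
4 | 01001110011001
5 | 10001010011000
6 | 00100100011010
7 | 10000001011100

10000001011100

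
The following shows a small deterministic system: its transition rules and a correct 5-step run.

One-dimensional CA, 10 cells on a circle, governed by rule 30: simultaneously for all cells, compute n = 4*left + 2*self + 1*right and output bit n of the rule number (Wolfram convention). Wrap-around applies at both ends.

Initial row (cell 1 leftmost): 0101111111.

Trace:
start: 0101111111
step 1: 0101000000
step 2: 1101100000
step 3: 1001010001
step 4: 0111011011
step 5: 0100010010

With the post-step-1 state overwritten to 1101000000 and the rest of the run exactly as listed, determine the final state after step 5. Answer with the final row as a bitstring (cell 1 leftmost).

1110110001

state after step 1 := 1101000000
step 2: 1001100001
step 3: 0111010011
step 4: 0100011110
step 5: 1110110001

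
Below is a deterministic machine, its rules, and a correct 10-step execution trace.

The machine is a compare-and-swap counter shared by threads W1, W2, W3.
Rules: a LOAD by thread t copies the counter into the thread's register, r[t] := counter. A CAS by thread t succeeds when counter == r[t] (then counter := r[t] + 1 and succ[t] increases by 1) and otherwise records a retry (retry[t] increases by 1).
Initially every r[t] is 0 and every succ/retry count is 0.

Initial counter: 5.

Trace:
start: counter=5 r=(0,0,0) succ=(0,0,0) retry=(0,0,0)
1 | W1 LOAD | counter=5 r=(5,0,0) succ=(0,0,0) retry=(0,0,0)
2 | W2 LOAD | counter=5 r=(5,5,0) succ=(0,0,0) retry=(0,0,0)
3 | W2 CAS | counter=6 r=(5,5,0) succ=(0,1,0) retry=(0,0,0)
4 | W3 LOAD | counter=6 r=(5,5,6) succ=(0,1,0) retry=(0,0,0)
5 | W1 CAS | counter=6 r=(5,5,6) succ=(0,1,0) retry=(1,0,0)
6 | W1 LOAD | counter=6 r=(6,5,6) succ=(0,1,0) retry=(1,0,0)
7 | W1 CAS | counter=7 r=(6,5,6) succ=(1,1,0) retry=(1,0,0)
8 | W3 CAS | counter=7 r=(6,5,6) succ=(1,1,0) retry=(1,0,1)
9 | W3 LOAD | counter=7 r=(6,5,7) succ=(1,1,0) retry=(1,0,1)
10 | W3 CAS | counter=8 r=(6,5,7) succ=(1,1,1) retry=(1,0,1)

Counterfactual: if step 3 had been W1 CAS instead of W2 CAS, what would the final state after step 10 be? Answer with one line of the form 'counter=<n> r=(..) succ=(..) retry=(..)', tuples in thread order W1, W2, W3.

(re-executing from step 3 with the substitution; state before step 3: counter=5 r=(5,5,0) succ=(0,0,0) retry=(0,0,0))
3 | W1 CAS | counter=6 r=(5,5,0) succ=(1,0,0) retry=(0,0,0)
4 | W3 LOAD | counter=6 r=(5,5,6) succ=(1,0,0) retry=(0,0,0)
5 | W1 CAS | counter=6 r=(5,5,6) succ=(1,0,0) retry=(1,0,0)
6 | W1 LOAD | counter=6 r=(6,5,6) succ=(1,0,0) retry=(1,0,0)
7 | W1 CAS | counter=7 r=(6,5,6) succ=(2,0,0) retry=(1,0,0)
8 | W3 CAS | counter=7 r=(6,5,6) succ=(2,0,0) retry=(1,0,1)
9 | W3 LOAD | counter=7 r=(6,5,7) succ=(2,0,0) retry=(1,0,1)
10 | W3 CAS | counter=8 r=(6,5,7) succ=(2,0,1) retry=(1,0,1)

counter=8 r=(6,5,7) succ=(2,0,1) retry=(1,0,1)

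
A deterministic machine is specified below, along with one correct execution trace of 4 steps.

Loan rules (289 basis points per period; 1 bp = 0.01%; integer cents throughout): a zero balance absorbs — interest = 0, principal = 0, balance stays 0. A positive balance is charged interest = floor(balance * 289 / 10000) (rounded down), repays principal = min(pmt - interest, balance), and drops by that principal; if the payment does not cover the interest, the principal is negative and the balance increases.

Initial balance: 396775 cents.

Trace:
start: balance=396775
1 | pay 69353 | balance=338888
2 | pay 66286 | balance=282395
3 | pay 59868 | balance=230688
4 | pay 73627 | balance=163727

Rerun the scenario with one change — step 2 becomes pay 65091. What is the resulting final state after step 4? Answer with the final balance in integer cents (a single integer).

(re-executing from step 2 with the substitution; state before step 2: balance=338888)
2 | pay 65091 | balance=283590
3 | pay 59868 | balance=231917
4 | pay 73627 | balance=164992

164992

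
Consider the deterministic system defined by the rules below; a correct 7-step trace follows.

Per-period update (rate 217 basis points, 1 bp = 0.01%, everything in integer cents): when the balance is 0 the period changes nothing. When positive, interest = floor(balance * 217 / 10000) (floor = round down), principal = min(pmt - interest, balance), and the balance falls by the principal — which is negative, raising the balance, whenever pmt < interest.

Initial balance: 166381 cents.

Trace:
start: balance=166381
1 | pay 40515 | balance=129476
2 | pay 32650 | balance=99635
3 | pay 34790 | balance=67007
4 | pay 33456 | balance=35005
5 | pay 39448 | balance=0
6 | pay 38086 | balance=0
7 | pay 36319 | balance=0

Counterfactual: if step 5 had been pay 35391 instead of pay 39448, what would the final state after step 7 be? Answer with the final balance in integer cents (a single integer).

0

(re-executing from step 5 with the substitution; state before step 5: balance=35005)
5 | pay 35391 | balance=373
6 | pay 38086 | balance=0
7 | pay 36319 | balance=0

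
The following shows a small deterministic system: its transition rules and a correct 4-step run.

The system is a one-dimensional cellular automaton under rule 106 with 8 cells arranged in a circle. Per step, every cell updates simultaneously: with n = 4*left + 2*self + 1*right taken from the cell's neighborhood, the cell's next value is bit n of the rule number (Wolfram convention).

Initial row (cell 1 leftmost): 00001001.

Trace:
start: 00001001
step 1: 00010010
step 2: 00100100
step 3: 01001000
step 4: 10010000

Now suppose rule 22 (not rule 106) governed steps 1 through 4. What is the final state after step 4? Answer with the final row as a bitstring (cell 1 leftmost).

(re-executing steps 1..4 under rule 22; state before step 1: 00001001)
step 1: 10011111
step 2: 01100000
step 3: 10010000
step 4: 11111001

11111001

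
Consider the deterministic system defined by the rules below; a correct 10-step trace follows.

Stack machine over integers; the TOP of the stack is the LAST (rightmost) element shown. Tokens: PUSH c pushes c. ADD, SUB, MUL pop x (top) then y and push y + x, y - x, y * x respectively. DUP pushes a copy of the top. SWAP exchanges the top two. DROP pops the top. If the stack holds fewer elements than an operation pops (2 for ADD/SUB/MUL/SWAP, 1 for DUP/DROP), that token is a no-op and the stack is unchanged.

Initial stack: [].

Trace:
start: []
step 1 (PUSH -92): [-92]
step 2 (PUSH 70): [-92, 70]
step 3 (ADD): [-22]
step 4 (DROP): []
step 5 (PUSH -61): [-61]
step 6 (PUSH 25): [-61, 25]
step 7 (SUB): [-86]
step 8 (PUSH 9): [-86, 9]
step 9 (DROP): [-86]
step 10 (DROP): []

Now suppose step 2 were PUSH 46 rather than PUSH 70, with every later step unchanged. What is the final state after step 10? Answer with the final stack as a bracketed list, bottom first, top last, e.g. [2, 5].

(re-executing from step 2 with the substitution; state before step 2: [-92])
step 2 (PUSH 46): [-92, 46]
step 3 (ADD): [-46]
step 4 (DROP): []
step 5 (PUSH -61): [-61]
step 6 (PUSH 25): [-61, 25]
step 7 (SUB): [-86]
step 8 (PUSH 9): [-86, 9]
step 9 (DROP): [-86]
step 10 (DROP): []

[]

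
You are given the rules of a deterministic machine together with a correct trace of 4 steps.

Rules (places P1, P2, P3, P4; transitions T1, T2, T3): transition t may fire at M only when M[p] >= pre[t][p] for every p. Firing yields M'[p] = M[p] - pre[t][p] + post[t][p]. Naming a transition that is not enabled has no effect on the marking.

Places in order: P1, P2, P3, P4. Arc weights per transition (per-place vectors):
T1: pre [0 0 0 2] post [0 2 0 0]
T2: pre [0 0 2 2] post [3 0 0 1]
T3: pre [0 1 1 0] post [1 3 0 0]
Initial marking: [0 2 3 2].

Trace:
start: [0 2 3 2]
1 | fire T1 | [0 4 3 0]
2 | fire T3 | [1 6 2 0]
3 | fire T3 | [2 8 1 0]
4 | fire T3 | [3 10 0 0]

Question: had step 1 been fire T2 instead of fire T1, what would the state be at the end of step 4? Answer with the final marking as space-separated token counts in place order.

(re-executing from step 1 with the substitution; state before step 1: [0 2 3 2])
1 | fire T2 | [3 2 1 1]
2 | fire T3 | [4 4 0 1]
3 | fire T3 | [4 4 0 1]
4 | fire T3 | [4 4 0 1]

4 4 0 1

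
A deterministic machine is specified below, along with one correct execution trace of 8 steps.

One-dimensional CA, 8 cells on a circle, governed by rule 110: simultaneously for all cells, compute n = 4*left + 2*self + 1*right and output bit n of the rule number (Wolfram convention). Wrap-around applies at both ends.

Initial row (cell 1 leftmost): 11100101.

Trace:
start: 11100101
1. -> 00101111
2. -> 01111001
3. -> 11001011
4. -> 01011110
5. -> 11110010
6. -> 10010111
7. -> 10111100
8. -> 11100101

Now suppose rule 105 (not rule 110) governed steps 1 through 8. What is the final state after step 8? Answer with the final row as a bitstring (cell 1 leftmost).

(re-executing steps 1..8 under rule 105; state before step 1: 11100101)
1. -> 00100011
2. -> 00001011
3. -> 01100111
4. -> 11100101
5. -> 00100011
6. -> 00001011
7. -> 01100111
8. -> 11100101

11100101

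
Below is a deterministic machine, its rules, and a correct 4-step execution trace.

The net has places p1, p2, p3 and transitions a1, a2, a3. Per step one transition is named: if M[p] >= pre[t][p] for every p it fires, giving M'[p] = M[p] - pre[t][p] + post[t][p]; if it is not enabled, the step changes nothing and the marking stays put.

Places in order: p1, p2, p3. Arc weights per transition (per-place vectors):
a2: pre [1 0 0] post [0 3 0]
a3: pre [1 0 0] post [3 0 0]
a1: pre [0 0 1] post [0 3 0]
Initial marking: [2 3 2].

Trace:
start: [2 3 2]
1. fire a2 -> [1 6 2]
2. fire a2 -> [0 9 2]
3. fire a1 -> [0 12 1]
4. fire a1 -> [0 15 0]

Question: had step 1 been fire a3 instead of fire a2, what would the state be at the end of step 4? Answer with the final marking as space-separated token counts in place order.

(re-executing from step 1 with the substitution; state before step 1: [2 3 2])
1. fire a3 -> [4 3 2]
2. fire a2 -> [3 6 2]
3. fire a1 -> [3 9 1]
4. fire a1 -> [3 12 0]

3 12 0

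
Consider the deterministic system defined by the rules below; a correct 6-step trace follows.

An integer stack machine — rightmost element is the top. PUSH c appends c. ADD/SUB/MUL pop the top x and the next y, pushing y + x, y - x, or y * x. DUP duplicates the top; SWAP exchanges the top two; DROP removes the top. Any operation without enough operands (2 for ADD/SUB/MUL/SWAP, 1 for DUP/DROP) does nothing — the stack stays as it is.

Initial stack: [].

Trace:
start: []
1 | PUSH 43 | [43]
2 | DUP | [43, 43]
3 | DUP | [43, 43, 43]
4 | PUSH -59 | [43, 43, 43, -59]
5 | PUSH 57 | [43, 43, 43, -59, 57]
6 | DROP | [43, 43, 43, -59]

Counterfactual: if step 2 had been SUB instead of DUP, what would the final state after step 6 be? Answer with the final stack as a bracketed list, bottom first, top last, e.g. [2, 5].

[43, 43, -59]

(re-executing from step 2 with the substitution; state before step 2: [43])
2 | SUB | [43]
3 | DUP | [43, 43]
4 | PUSH -59 | [43, 43, -59]
5 | PUSH 57 | [43, 43, -59, 57]
6 | DROP | [43, 43, -59]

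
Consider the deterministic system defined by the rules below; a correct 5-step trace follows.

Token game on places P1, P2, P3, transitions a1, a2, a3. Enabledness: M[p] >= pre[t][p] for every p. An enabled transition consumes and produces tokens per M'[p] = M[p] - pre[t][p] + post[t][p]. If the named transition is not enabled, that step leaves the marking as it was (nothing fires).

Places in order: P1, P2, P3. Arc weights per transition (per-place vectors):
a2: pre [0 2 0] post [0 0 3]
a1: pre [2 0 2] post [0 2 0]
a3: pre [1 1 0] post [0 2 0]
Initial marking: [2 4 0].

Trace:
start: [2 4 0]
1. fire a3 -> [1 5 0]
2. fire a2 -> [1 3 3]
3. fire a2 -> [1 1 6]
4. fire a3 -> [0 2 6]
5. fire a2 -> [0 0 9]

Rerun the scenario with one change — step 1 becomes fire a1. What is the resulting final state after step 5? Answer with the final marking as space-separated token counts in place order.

(re-executing from step 1 with the substitution; state before step 1: [2 4 0])
1. fire a1 -> [2 4 0]
2. fire a2 -> [2 2 3]
3. fire a2 -> [2 0 6]
4. fire a3 -> [2 0 6]
5. fire a2 -> [2 0 6]

2 0 6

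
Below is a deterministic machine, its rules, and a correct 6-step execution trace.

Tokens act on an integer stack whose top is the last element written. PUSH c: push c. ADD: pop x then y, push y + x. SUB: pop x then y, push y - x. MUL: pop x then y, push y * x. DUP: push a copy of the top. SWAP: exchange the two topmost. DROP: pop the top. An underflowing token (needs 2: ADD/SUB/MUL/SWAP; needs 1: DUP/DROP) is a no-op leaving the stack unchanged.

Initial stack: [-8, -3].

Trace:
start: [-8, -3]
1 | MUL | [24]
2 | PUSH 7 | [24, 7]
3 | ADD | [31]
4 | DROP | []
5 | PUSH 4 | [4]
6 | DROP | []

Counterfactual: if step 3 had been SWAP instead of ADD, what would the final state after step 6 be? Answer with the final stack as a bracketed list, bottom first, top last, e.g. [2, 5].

[7]

(re-executing from step 3 with the substitution; state before step 3: [24, 7])
3 | SWAP | [7, 24]
4 | DROP | [7]
5 | PUSH 4 | [7, 4]
6 | DROP | [7]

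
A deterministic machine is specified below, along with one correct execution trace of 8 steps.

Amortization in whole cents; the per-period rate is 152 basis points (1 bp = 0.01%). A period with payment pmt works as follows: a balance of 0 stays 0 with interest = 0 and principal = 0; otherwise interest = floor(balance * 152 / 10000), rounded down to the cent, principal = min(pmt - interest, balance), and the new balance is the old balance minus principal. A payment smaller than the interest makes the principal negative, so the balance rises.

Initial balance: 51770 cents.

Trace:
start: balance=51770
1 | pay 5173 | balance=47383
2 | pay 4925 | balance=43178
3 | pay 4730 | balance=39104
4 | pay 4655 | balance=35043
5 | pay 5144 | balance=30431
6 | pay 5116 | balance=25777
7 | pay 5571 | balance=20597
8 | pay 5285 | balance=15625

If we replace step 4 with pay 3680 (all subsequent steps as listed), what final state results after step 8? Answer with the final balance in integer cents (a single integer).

16661

(re-executing from step 4 with the substitution; state before step 4: balance=39104)
4 | pay 3680 | balance=36018
5 | pay 5144 | balance=31421
6 | pay 5116 | balance=26782
7 | pay 5571 | balance=21618
8 | pay 5285 | balance=16661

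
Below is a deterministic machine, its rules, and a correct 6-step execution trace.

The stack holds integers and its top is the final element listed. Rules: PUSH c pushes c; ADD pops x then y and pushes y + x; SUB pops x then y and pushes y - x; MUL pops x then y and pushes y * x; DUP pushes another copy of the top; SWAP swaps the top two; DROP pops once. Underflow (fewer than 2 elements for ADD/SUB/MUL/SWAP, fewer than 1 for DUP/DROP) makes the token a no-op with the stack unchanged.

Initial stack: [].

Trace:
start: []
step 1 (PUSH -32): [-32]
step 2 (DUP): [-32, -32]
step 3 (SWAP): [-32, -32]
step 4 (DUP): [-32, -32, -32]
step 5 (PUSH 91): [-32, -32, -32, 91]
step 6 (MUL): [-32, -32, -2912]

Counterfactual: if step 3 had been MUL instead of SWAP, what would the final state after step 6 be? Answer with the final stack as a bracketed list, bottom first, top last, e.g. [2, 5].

[1024, 93184]

(re-executing from step 3 with the substitution; state before step 3: [-32, -32])
step 3 (MUL): [1024]
step 4 (DUP): [1024, 1024]
step 5 (PUSH 91): [1024, 1024, 91]
step 6 (MUL): [1024, 93184]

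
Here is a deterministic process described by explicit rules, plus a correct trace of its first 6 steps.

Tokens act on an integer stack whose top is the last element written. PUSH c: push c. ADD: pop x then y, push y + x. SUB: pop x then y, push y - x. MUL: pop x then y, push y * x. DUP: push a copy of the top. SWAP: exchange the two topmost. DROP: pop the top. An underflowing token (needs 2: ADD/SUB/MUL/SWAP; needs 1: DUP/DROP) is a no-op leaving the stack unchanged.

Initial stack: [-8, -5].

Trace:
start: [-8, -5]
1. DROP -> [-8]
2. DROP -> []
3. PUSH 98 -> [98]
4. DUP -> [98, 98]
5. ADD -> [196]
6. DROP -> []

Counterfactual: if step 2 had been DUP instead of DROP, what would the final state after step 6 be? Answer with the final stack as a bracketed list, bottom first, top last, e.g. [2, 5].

[-8, -8]

(re-executing from step 2 with the substitution; state before step 2: [-8])
2. DUP -> [-8, -8]
3. PUSH 98 -> [-8, -8, 98]
4. DUP -> [-8, -8, 98, 98]
5. ADD -> [-8, -8, 196]
6. DROP -> [-8, -8]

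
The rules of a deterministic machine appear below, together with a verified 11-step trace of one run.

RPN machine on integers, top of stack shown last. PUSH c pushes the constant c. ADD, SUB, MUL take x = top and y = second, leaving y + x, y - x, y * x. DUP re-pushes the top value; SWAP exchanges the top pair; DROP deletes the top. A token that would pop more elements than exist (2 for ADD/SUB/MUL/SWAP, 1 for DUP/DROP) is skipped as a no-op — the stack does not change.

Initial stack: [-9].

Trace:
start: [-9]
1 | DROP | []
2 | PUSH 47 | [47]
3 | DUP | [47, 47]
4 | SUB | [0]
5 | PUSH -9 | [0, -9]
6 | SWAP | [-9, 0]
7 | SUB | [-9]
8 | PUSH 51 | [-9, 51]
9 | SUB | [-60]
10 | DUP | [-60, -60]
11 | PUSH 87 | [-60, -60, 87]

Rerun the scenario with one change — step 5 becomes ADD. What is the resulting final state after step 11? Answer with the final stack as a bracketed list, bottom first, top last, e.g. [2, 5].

[-51, -51, 87]

(re-executing from step 5 with the substitution; state before step 5: [0])
5 | ADD | [0]
6 | SWAP | [0]
7 | SUB | [0]
8 | PUSH 51 | [0, 51]
9 | SUB | [-51]
10 | DUP | [-51, -51]
11 | PUSH 87 | [-51, -51, 87]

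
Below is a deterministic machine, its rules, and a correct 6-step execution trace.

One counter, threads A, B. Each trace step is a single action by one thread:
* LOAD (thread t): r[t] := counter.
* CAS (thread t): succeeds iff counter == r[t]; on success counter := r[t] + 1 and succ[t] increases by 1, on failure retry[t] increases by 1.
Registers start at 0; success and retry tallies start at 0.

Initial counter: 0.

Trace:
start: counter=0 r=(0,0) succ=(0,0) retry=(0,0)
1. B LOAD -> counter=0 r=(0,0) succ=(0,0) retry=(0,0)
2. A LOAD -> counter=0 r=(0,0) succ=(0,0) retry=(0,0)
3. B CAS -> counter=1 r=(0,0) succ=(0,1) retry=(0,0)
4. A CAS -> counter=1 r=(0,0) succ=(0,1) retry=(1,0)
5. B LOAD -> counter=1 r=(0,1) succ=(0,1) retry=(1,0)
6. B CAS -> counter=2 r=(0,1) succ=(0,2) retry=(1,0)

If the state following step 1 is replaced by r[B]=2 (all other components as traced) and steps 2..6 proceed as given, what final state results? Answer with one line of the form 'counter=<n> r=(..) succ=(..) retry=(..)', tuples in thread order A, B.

counter=2 r=(0,1) succ=(1,1) retry=(0,1)

state after step 1 := counter=0 r=(0,2) succ=(0,0) retry=(0,0)
2. A LOAD -> counter=0 r=(0,2) succ=(0,0) retry=(0,0)
3. B CAS -> counter=0 r=(0,2) succ=(0,0) retry=(0,1)
4. A CAS -> counter=1 r=(0,2) succ=(1,0) retry=(0,1)
5. B LOAD -> counter=1 r=(0,1) succ=(1,0) retry=(0,1)
6. B CAS -> counter=2 r=(0,1) succ=(1,1) retry=(0,1)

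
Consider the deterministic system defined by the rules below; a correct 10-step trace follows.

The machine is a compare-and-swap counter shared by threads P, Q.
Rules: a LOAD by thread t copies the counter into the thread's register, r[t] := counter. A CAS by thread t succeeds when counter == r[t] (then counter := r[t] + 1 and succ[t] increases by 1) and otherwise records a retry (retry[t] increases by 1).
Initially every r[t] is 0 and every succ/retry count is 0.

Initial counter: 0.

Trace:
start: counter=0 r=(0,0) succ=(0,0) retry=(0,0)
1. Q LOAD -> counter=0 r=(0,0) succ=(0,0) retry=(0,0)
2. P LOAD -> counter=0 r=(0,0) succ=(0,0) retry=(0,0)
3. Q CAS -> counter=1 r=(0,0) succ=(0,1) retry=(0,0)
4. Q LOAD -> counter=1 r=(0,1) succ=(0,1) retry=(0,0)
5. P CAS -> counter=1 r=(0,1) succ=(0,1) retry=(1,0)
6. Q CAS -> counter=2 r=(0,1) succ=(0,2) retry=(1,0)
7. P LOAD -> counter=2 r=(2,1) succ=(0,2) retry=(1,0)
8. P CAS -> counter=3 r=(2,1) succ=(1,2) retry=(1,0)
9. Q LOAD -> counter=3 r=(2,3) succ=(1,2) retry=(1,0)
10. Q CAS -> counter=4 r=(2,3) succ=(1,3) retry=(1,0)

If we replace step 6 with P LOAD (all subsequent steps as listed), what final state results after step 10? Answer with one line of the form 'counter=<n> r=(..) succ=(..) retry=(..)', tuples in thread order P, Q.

counter=3 r=(1,2) succ=(1,2) retry=(1,0)

(re-executing from step 6 with the substitution; state before step 6: counter=1 r=(0,1) succ=(0,1) retry=(1,0))
6. P LOAD -> counter=1 r=(1,1) succ=(0,1) retry=(1,0)
7. P LOAD -> counter=1 r=(1,1) succ=(0,1) retry=(1,0)
8. P CAS -> counter=2 r=(1,1) succ=(1,1) retry=(1,0)
9. Q LOAD -> counter=2 r=(1,2) succ=(1,1) retry=(1,0)
10. Q CAS -> counter=3 r=(1,2) succ=(1,2) retry=(1,0)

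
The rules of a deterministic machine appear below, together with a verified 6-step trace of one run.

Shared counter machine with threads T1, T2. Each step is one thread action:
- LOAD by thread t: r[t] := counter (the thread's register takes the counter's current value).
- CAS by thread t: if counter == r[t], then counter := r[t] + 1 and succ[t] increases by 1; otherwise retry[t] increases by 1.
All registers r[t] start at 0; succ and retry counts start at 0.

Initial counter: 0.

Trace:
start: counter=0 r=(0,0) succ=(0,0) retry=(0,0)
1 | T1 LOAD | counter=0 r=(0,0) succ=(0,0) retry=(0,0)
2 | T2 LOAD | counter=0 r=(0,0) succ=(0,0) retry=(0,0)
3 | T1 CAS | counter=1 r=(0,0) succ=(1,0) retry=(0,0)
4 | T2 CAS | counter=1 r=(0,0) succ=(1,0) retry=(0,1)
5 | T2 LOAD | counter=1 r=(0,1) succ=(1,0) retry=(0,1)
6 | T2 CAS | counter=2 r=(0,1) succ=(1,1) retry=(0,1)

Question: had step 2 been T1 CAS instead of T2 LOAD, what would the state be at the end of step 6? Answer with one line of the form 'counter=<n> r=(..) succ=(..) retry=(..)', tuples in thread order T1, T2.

(re-executing from step 2 with the substitution; state before step 2: counter=0 r=(0,0) succ=(0,0) retry=(0,0))
2 | T1 CAS | counter=1 r=(0,0) succ=(1,0) retry=(0,0)
3 | T1 CAS | counter=1 r=(0,0) succ=(1,0) retry=(1,0)
4 | T2 CAS | counter=1 r=(0,0) succ=(1,0) retry=(1,1)
5 | T2 LOAD | counter=1 r=(0,1) succ=(1,0) retry=(1,1)
6 | T2 CAS | counter=2 r=(0,1) succ=(1,1) retry=(1,1)

counter=2 r=(0,1) succ=(1,1) retry=(1,1)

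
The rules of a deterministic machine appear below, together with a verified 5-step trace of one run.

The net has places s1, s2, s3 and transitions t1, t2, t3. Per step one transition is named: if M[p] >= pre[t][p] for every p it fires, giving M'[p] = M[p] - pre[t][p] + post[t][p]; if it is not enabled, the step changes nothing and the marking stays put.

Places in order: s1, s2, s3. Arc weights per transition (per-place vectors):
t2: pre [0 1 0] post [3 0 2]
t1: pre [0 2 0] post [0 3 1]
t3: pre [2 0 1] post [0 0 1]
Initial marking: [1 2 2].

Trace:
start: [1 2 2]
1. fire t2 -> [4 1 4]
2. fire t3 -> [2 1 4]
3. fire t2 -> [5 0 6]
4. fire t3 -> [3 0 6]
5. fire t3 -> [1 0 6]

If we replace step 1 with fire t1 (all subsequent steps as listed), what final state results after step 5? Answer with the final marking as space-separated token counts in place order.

(re-executing from step 1 with the substitution; state before step 1: [1 2 2])
1. fire t1 -> [1 3 3]
2. fire t3 -> [1 3 3]
3. fire t2 -> [4 2 5]
4. fire t3 -> [2 2 5]
5. fire t3 -> [0 2 5]

0 2 5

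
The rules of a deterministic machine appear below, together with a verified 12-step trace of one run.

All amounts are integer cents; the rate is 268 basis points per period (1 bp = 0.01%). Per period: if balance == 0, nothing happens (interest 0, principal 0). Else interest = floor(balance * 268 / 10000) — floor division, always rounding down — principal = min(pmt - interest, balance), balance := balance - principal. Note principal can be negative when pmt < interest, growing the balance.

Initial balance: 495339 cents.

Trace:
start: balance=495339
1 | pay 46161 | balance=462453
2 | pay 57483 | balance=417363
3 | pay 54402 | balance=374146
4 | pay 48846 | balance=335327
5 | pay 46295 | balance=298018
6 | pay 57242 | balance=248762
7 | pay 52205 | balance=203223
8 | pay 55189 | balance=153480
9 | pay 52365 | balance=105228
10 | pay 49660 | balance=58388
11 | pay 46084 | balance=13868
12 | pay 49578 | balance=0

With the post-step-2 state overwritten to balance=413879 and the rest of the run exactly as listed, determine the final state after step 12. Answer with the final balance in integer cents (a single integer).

state after step 2 := balance=413879
3 | pay 54402 | balance=370568
4 | pay 48846 | balance=331653
5 | pay 46295 | balance=294246
6 | pay 57242 | balance=244889
7 | pay 52205 | balance=199247
8 | pay 55189 | balance=149397
9 | pay 52365 | balance=101035
10 | pay 49660 | balance=54082
11 | pay 46084 | balance=9447
12 | pay 49578 | balance=0

0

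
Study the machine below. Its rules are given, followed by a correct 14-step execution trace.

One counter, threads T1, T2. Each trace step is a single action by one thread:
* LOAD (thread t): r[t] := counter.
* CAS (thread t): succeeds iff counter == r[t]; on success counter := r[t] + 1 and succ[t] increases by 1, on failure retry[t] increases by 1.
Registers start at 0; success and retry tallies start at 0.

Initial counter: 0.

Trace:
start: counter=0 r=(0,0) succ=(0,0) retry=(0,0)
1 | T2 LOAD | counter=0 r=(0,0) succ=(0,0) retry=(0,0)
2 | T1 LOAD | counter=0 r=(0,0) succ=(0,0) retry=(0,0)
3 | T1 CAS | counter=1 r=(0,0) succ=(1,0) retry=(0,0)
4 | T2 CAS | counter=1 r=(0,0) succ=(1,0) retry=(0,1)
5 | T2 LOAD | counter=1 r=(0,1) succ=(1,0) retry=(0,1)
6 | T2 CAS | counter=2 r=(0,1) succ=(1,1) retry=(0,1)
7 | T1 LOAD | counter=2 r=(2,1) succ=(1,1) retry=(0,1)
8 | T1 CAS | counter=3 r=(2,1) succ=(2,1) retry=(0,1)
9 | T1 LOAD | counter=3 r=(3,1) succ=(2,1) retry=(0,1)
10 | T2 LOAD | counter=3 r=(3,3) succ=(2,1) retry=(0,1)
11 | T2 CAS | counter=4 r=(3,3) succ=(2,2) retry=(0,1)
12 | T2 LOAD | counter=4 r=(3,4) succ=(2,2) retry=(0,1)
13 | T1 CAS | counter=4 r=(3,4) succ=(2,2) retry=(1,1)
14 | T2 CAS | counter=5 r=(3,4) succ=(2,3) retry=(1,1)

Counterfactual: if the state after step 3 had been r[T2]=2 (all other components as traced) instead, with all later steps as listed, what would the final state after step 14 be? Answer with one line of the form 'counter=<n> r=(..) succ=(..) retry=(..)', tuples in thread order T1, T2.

state after step 3 := counter=1 r=(0,2) succ=(1,0) retry=(0,0)
4 | T2 CAS | counter=1 r=(0,2) succ=(1,0) retry=(0,1)
5 | T2 LOAD | counter=1 r=(0,1) succ=(1,0) retry=(0,1)
6 | T2 CAS | counter=2 r=(0,1) succ=(1,1) retry=(0,1)
7 | T1 LOAD | counter=2 r=(2,1) succ=(1,1) retry=(0,1)
8 | T1 CAS | counter=3 r=(2,1) succ=(2,1) retry=(0,1)
9 | T1 LOAD | counter=3 r=(3,1) succ=(2,1) retry=(0,1)
10 | T2 LOAD | counter=3 r=(3,3) succ=(2,1) retry=(0,1)
11 | T2 CAS | counter=4 r=(3,3) succ=(2,2) retry=(0,1)
12 | T2 LOAD | counter=4 r=(3,4) succ=(2,2) retry=(0,1)
13 | T1 CAS | counter=4 r=(3,4) succ=(2,2) retry=(1,1)
14 | T2 CAS | counter=5 r=(3,4) succ=(2,3) retry=(1,1)

counter=5 r=(3,4) succ=(2,3) retry=(1,1)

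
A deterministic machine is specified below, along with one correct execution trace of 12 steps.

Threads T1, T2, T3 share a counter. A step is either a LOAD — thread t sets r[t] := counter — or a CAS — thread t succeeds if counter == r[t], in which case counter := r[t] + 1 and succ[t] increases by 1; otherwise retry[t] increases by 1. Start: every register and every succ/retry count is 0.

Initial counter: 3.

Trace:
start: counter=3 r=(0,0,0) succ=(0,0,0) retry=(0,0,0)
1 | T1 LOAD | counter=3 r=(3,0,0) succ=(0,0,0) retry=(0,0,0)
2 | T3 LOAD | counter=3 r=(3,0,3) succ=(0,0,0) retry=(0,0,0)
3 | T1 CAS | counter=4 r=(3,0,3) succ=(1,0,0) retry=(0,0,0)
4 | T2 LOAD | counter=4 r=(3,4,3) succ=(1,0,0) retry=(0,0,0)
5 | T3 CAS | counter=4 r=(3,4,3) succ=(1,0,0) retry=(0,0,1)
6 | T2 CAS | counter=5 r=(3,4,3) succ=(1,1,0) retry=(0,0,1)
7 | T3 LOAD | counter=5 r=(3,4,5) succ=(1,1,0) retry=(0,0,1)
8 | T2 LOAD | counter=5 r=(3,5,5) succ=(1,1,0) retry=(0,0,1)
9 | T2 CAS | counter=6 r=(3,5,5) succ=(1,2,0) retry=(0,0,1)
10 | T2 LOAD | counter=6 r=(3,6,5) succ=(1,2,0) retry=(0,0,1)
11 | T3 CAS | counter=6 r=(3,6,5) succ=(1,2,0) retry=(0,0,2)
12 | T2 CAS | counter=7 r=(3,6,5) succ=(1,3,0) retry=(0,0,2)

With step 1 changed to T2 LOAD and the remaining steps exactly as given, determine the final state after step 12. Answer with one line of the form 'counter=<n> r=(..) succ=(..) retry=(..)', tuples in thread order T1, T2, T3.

counter=6 r=(0,5,4) succ=(0,2,1) retry=(1,1,1)

(re-executing from step 1 with the substitution; state before step 1: counter=3 r=(0,0,0) succ=(0,0,0) retry=(0,0,0))
1 | T2 LOAD | counter=3 r=(0,3,0) succ=(0,0,0) retry=(0,0,0)
2 | T3 LOAD | counter=3 r=(0,3,3) succ=(0,0,0) retry=(0,0,0)
3 | T1 CAS | counter=3 r=(0,3,3) succ=(0,0,0) retry=(1,0,0)
4 | T2 LOAD | counter=3 r=(0,3,3) succ=(0,0,0) retry=(1,0,0)
5 | T3 CAS | counter=4 r=(0,3,3) succ=(0,0,1) retry=(1,0,0)
6 | T2 CAS | counter=4 r=(0,3,3) succ=(0,0,1) retry=(1,1,0)
7 | T3 LOAD | counter=4 r=(0,3,4) succ=(0,0,1) retry=(1,1,0)
8 | T2 LOAD | counter=4 r=(0,4,4) succ=(0,0,1) retry=(1,1,0)
9 | T2 CAS | counter=5 r=(0,4,4) succ=(0,1,1) retry=(1,1,0)
10 | T2 LOAD | counter=5 r=(0,5,4) succ=(0,1,1) retry=(1,1,0)
11 | T3 CAS | counter=5 r=(0,5,4) succ=(0,1,1) retry=(1,1,1)
12 | T2 CAS | counter=6 r=(0,5,4) succ=(0,2,1) retry=(1,1,1)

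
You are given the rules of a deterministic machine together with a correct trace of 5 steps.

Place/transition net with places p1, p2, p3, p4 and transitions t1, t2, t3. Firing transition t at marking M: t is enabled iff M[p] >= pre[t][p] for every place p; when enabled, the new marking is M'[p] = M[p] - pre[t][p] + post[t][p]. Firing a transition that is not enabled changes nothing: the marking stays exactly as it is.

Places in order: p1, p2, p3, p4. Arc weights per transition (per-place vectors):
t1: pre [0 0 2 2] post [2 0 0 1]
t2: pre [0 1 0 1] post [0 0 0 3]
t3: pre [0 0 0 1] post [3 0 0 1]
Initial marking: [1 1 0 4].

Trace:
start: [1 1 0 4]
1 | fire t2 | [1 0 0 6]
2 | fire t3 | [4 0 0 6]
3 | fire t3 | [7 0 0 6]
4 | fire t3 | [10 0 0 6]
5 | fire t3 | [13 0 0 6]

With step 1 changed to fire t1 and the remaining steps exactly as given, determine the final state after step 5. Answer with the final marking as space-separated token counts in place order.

13 1 0 4

(re-executing from step 1 with the substitution; state before step 1: [1 1 0 4])
1 | fire t1 | [1 1 0 4]
2 | fire t3 | [4 1 0 4]
3 | fire t3 | [7 1 0 4]
4 | fire t3 | [10 1 0 4]
5 | fire t3 | [13 1 0 4]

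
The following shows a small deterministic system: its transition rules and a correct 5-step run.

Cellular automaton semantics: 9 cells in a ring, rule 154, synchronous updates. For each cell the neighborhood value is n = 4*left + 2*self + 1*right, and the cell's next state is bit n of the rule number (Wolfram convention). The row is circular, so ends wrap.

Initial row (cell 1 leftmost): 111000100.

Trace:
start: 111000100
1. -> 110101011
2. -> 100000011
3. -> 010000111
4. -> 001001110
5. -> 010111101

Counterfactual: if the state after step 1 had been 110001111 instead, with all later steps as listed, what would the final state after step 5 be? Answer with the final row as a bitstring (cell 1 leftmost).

011111100

state after step 1 := 110001111
2. -> 101011111
3. -> 000011111
4. -> 100111110
5. -> 011111100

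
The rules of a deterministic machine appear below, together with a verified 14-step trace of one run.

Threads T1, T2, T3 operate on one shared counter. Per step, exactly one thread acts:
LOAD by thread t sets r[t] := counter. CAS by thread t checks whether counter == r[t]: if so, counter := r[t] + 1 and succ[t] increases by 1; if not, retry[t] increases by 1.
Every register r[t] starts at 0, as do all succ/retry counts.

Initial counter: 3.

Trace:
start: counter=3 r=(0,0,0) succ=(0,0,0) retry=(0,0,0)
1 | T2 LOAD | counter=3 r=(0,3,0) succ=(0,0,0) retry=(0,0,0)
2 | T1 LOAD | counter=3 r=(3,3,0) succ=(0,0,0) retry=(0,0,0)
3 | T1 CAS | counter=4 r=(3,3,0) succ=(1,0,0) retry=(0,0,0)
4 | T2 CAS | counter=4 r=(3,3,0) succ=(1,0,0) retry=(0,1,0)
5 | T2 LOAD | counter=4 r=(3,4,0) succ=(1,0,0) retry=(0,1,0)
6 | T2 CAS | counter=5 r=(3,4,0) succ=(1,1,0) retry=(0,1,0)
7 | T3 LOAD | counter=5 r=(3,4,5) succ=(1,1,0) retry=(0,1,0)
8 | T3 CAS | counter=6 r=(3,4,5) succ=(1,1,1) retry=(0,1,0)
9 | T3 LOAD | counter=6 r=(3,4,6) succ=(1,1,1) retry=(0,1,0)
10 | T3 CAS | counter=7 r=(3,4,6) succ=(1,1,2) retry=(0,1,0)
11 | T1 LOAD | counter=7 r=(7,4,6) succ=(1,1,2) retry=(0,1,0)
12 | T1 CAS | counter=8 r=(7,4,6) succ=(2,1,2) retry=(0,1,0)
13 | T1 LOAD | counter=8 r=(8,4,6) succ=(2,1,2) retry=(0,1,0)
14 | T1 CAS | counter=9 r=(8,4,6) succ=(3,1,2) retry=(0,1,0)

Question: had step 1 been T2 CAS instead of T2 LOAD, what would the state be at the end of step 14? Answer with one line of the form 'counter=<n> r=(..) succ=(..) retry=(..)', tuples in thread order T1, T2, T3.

(re-executing from step 1 with the substitution; state before step 1: counter=3 r=(0,0,0) succ=(0,0,0) retry=(0,0,0))
1 | T2 CAS | counter=3 r=(0,0,0) succ=(0,0,0) retry=(0,1,0)
2 | T1 LOAD | counter=3 r=(3,0,0) succ=(0,0,0) retry=(0,1,0)
3 | T1 CAS | counter=4 r=(3,0,0) succ=(1,0,0) retry=(0,1,0)
4 | T2 CAS | counter=4 r=(3,0,0) succ=(1,0,0) retry=(0,2,0)
5 | T2 LOAD | counter=4 r=(3,4,0) succ=(1,0,0) retry=(0,2,0)
6 | T2 CAS | counter=5 r=(3,4,0) succ=(1,1,0) retry=(0,2,0)
7 | T3 LOAD | counter=5 r=(3,4,5) succ=(1,1,0) retry=(0,2,0)
8 | T3 CAS | counter=6 r=(3,4,5) succ=(1,1,1) retry=(0,2,0)
9 | T3 LOAD | counter=6 r=(3,4,6) succ=(1,1,1) retry=(0,2,0)
10 | T3 CAS | counter=7 r=(3,4,6) succ=(1,1,2) retry=(0,2,0)
11 | T1 LOAD | counter=7 r=(7,4,6) succ=(1,1,2) retry=(0,2,0)
12 | T1 CAS | counter=8 r=(7,4,6) succ=(2,1,2) retry=(0,2,0)
13 | T1 LOAD | counter=8 r=(8,4,6) succ=(2,1,2) retry=(0,2,0)
14 | T1 CAS | counter=9 r=(8,4,6) succ=(3,1,2) retry=(0,2,0)

counter=9 r=(8,4,6) succ=(3,1,2) retry=(0,2,0)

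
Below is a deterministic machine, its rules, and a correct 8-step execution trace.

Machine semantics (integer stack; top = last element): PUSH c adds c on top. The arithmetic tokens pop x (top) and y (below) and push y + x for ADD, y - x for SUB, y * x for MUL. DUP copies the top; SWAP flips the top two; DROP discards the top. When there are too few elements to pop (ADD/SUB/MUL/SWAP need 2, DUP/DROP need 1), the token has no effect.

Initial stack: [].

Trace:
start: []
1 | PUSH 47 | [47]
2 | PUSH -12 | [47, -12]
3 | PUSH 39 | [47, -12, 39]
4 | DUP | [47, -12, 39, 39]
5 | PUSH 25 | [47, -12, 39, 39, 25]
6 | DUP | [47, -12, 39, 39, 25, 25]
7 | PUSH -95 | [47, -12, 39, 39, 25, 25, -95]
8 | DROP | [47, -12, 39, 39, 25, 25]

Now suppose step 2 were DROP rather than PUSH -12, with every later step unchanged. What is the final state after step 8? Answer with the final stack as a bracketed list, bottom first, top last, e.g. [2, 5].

[39, 39, 25, 25]

(re-executing from step 2 with the substitution; state before step 2: [47])
2 | DROP | []
3 | PUSH 39 | [39]
4 | DUP | [39, 39]
5 | PUSH 25 | [39, 39, 25]
6 | DUP | [39, 39, 25, 25]
7 | PUSH -95 | [39, 39, 25, 25, -95]
8 | DROP | [39, 39, 25, 25]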